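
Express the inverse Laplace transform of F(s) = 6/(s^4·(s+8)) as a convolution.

6/(s^4·(s+8)) = (6/s^4)·(1/(s+8)) = L{t^3}·L{e^(-8t)}. So f(t) = t^3*e^(-8t) = ∫₀ᵗ τ^3·e^(-8(t-τ)) dτ

Final answer: ∫₀ᵗ τ^3·e^(-8(t-τ)) dτ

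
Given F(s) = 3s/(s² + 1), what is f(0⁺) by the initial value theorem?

f(0⁺) = lim_{s→∞} s·3s/(s² + 1) = lim_{s→∞} 3s²/(s² + 1) = 3

Final answer: 3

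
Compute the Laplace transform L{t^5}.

L{t^n} = n!/s^(n+1), so L{t^5} = 120/s^6

Final answer: 120/s^6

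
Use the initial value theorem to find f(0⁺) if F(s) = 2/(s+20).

f(0⁺) = lim_{s→∞} s·2/(s+20) = lim_{s→∞} 2s/(s+20) = 2

Final answer: 2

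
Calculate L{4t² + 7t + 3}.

L{4t² + 7t + 3} = 4·2/s³ + 7/s² + 3/s = 8/s³ + 7/s² + 3/s

Final answer: 8/s³ + 7/s² + 3/s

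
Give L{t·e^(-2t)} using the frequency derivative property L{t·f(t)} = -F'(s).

L{e^(-2t)} = 1/(s+2). By frequency derivative: L{t·e^(-2t)} = -d/ds[1/(s+2)] = -(-1)/(s+2)² = 1/(s+2)²

Final answer: 1/(s+2)²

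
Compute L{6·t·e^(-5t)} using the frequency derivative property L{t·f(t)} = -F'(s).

L{e^(-5t)} = 1/(s+5). By frequency derivative: L{t·e^(-5t)} = -d/ds[1/(s+5)] = -(-1)/(s+5)² = 1/(s+5)². Then L{6·t·e^(-5t)} = 6·1/(s+5)² = 6/(s+5)²

Final answer: 6/(s+5)²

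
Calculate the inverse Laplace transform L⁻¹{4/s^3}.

L⁻¹{n!/s^(n+1)} = t^n with n=2. So L⁻¹{2/s^3} = t^2, and L⁻¹{4/s^3} = (4/2)·t^2 = 2·t^2

Final answer: 2·t^2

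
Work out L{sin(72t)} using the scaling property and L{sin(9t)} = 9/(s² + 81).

Using L{f(at)} = (1/a)F(s/a) with a=8: L{sin(72t)} = (1/8) · 9/((s/8)² + 81) = (1/8) · 9·64/(s² + 5184) = 72/(s² + 5184)

Final answer: 72/(s² + 5184)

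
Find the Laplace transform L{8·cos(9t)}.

L{cos(ωt)} = s/(s² + ω²), so L{cos(9t)} = s/(s² + 81). Then L{8·cos(9t)} = 8·s/(s² + 81) = 8s/(s² + 81)

Final answer: 8s/(s² + 81)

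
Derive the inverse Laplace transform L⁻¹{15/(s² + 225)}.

L⁻¹{15/(s² + 225)} = sin(15t)

Final answer: sin(15t)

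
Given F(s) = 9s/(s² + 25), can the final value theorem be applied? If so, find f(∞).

The final value theorem requires all poles of sF(s) in the left half-plane. sF(s) = 9s²/(s² + 25) has poles at s = ±5i (imaginary axis). Theorem does NOT apply (oscillatory system).

Final answer: Not applicable (oscillatory)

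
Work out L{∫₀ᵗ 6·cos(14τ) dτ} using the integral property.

L{∫₀ᵗ f(τ)dτ} = F(s)/s with F(s) = 6s/(s² + 196), so the result is (6s/(s² + 196))/s = 6/(s² + 196)

Final answer: 6/(s² + 196)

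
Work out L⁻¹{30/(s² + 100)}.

This is the form c·a/(s² + a²) with a = 10, c = 3. L⁻¹ = 3·sin(10t)

Final answer: 3·sin(10t)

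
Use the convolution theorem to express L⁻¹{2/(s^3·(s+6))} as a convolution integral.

2/(s^3·(s+6)) = (2/s^3)·(1/(s+6)) = L{t^2}·L{e^(-6t)}. So f(t) = t^2*e^(-6t) = ∫₀ᵗ τ^2·e^(-6(t-τ)) dτ

Final answer: ∫₀ᵗ τ^2·e^(-6(t-τ)) dτ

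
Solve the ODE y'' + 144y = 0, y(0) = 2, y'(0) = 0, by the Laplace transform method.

L{y''} + 144L{y} = 0. s²Y - 2s - 0 + 144Y = 0. Y(s² + 144) = 2s. Y = (2s)/(s² + 144). Inverting: y(t) = 2cos(12t)

Final answer: y(t) = 2cos(12t)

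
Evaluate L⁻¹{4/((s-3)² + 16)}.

Form: b/((s-a)² + b²) → e^(at)sin(bt). With a=3, b=4

Final answer: e^(3t)·sin(4t)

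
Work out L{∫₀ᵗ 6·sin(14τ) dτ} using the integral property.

L{∫₀ᵗ f(τ)dτ} = F(s)/s with F(s) = 84/(s² + 196), so the result is (84/(s² + 196))/s = 84/(s(s² + 196))

Final answer: 84/(s(s² + 196))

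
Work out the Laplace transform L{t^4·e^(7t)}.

L{t^n·e^(at)} = n!/(s-a)^(n+1), so L{t^4·e^(7t)} = 24/(s-7)^5

Final answer: 24/(s-7)^5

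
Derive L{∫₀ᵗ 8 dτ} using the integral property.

L{∫₀ᵗ f(τ)dτ} = F(s)/s with f(t) = 8. F(s) = 8/s, so L{∫₀ᵗ 8 dτ} = (8/s)/s = 8/s². (Check: ∫₀ᵗ 8 dτ = 8t.)

Final answer: 8/s²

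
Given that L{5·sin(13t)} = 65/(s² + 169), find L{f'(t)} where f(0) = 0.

L{f'(t)} = s·F(s) - f(0) = s·65/(s² + 169) - 0 = 65s/(s² + 169)

Final answer: 65s/(s² + 169)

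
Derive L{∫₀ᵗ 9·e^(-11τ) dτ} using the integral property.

L{∫₀ᵗ f(τ)dτ} = F(s)/s with F(s) = 9/(s+11), so L{∫₀ᵗ 9·e^(-11τ) dτ} = 9/(s(s+11))

Final answer: 9/(s(s+11))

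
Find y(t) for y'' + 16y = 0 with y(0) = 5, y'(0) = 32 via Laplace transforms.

L{y''} + 16L{y} = 0. s²Y - 5s - 32 + 16Y = 0. Y(s² + 16) = 5s + 32. Y = (5s + 32)/(s² + 16). Inverting: y(t) = 5cos(4t) + 8sin(4t)

Final answer: y(t) = 5cos(4t) + 8sin(4t)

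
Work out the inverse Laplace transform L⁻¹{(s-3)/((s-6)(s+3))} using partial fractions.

Using partial fractions, f(t) = (3e^(6t) + 6e^(-3t))/9

Final answer: (3e^(6t) + 6e^(-3t))/9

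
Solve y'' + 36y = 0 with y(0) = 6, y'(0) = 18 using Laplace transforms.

L{y''} + 36L{y} = 0. s²Y - 6s - 18 + 36Y = 0. Y(s² + 36) = 6s + 18. Y = (6s + 18)/(s² + 36). Inverting: y(t) = 6cos(6t) + 3sin(6t)

Final answer: y(t) = 6cos(6t) + 3sin(6t)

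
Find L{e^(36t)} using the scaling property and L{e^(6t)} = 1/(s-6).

Using L{f(at)} = (1/a)F(s/a) with a=6 and f(t) = e^(6t): L{e^(36t)} = (1/6) · 1/((s/6)-6) = (1/6) · 6/(s-36) = 1/(s-36)

Final answer: 1/(s-36)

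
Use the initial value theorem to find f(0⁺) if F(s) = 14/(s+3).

f(0⁺) = lim_{s→∞} s·14/(s+3) = lim_{s→∞} 14s/(s+3) = 14

Final answer: 14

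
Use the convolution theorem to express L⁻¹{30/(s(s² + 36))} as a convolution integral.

30/(s(s² + 36)) = (1/s)·(30/(s² + 36)) = L{1}·L{5·sin(6t)}. So f(t) = 1*(5·sin(6t)) = ∫₀ᵗ 5·sin(6τ) dτ

Final answer: ∫₀ᵗ 5·sin(6τ) dτ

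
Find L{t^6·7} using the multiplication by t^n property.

L{7} = 7/s. d^1/ds^1[1/s] = -1/s². d^2/ds^2[1/s] = 2/s^3. d^3/ds^3[1/s] = -6/s^4. d^4/ds^4[1/s] = 24/s^5. d^5/ds^5[1/s] = -120/s^6. d^6/ds^6[1/s] = 720/s^7. So L{t^6} = (-1)^{6}·720/s^7 = 720/s^7. Then L{t^6·7} = 7·720/s^7 = 5040/s^7

Final answer: 5040/s^7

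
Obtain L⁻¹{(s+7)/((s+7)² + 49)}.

Using frequency shift: L⁻¹{(s-a)/((s-a)² + b²)} = e^(at)cos(bt). Here a=-7, b=7

Final answer: e^(-7t)·cos(7t)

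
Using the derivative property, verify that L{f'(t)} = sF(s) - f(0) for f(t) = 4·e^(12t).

f'(t) = 48e^(12t). Direct: L{f'(t)} = 48/(s-12). Property: s·4/(s-12) - 4 = (4s - 4(s-12))/(s-12) = 48/(s-12). ✓

Final answer: 48/(s-12)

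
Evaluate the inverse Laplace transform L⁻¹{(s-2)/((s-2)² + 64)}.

Using frequency shift, L⁻¹{(s-2)/((s-2)² + 64)} = e^(2t)·cos(8t)

Final answer: e^(2t)·cos(8t)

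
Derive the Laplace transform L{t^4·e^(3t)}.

L{t^n·e^(at)} = n!/(s-a)^(n+1), so L{t^4·e^(3t)} = 24/(s-3)^5

Final answer: 24/(s-3)^5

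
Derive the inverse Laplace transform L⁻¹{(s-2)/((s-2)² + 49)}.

Using frequency shift, L⁻¹{(s-2)/((s-2)² + 49)} = e^(2t)·cos(7t)

Final answer: e^(2t)·cos(7t)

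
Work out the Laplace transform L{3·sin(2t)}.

L{sin(ωt)} = ω/(s² + ω²), so L{sin(2t)} = 2/(s² + 4). Then L{3·sin(2t)} = 3·2/(s² + 4) = 6/(s² + 4)

Final answer: 6/(s² + 4)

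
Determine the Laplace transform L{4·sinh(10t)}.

L{sinh(ωt)} = ω/(s² - ω²), so L{sinh(10t)} = 10/(s² - 100). Then L{4·sinh(10t)} = 4·10/(s² - 100) = 40/(s² - 100)

Final answer: 40/(s² - 100)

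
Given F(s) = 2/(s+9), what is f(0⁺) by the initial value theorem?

f(0⁺) = lim_{s→∞} s·2/(s+9) = lim_{s→∞} 2s/(s+9) = 2

Final answer: 2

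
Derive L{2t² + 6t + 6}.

L{2t² + 6t + 6} = 2·2/s³ + 6/s² + 6/s = 4/s³ + 6/s² + 6/s

Final answer: 4/s³ + 6/s² + 6/s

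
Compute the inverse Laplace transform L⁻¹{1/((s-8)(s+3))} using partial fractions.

Decompose: A/(s-8) + B/(s+3). A = 1/11, B = -1/11. f(t) = (e^(8t) - e^(-3t))/11

Final answer: (e^(8t) - e^(-3t))/11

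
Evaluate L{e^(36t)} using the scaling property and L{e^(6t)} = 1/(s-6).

Using L{f(at)} = (1/a)F(s/a) with a=6 and f(t) = e^(6t): L{e^(36t)} = (1/6) · 1/((s/6)-6) = (1/6) · 6/(s-36) = 1/(s-36)

Final answer: 1/(s-36)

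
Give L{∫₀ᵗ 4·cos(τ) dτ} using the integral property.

L{∫₀ᵗ f(τ)dτ} = F(s)/s with F(s) = 4s/(s² + 1), so the result is (4s/(s² + 1))/s = 4/(s² + 1)

Final answer: 4/(s² + 1)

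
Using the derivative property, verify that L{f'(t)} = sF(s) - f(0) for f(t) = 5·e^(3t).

f'(t) = 15e^(3t). Direct: L{f'(t)} = 15/(s-3). Property: s·5/(s-3) - 5 = (5s - 5(s-3))/(s-3) = 15/(s-3). ✓

Final answer: 15/(s-3)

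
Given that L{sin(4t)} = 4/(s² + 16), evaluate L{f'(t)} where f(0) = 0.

L{f'(t)} = s·F(s) - f(0) = s·4/(s² + 16) - 0 = 4s/(s² + 16)

Final answer: 4s/(s² + 16)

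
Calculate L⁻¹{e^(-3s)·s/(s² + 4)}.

L⁻¹{s/(s² + 4)} = cos(2t). By the time shift theorem, L⁻¹{e^(-as)F(s)} = u(t-a)f(t-a) with a=3, so L⁻¹{e^(-3s)·s/(s² + 4)} = u(t-3)·cos(2(t-3))

Final answer: u(t-3)·cos(2(t-3))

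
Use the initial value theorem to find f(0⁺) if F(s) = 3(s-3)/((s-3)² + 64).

f(0⁺) = lim_{s→∞} sF(s) = lim_{s→∞} 3s(s-3)/((s-3)² + 64) = 3

Final answer: 3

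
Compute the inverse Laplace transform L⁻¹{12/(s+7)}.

L⁻¹{1/(s-a)} = e^(at), so L⁻¹{1/(s+7)} = e^(-7t), and L⁻¹{12/(s+7)} = 12·e^(-7t)

Final answer: 12·e^(-7t)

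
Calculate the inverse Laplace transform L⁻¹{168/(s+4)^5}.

L⁻¹{n!/(s-a)^(n+1)} = t^n·e^(at) with n=4, a=-4. So L⁻¹{24/(s+4)^5} = t^4·e^(-4t), and L⁻¹{168/(s+4)^5} = (168/24)·t^4·e^(-4t) = 7·t^4·e^(-4t)

Final answer: 7·t^4·e^(-4t)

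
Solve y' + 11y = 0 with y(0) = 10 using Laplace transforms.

L{y'} + 11L{y} = 0. sY - 10 + 11Y = 0. Y(s+11) = 10. Y = 10/(s+11)

Final answer: y(t) = 10e^(-11t)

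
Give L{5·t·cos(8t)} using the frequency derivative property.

L{cos(8t)} = s/(s² + 64). Derivative: d/ds[s/(s² + 64)] = [(s² + 64) - s·2s]/(s² + 64)² = (64 - s²)/(s² + 64)². So L{t·cos(8t)} = -F'(s) = (s² - 64)/(s² + 64)². Then L{5·t·cos(8t)} = 5·(s² - 64)/(s² + 64)²

Final answer: 5·(s² - 64)/(s² + 64)²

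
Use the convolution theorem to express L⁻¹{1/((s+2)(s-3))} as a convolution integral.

1/((s+2)(s-3)) = (1/(s+2))·(1/(s-3)) = L{e^(-2t)}·L{e^(3t)}. So f(t) = e^(-2t)*e^(3t) = ∫₀ᵗ e^(-2τ)·e^(3(t-τ)) dτ

Final answer: ∫₀ᵗ e^(-2τ)·e^(3(t-τ)) dτ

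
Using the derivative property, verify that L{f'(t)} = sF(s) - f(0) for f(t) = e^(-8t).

f'(t) = -8e^(-8t). Direct: L{f'(t)} = -8/(s+8). Property: s·1/(s+8) - 1 = (s - (s+8))/(s+8) = -8/(s+8). ✓

Final answer: -8/(s+8)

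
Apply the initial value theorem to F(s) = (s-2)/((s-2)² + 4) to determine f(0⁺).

f(0⁺) = lim_{s→∞} sF(s) = lim_{s→∞} s(s-2)/((s-2)² + 4) = 1

Final answer: 1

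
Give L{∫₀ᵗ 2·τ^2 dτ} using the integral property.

L{∫₀ᵗ f(τ)dτ} = F(s)/s with f(t) = 2t^2. F(s) = 4/s^3, so L{∫₀ᵗ 2·τ^2 dτ} = (4/s^3)/s = 4/s^4. (Check: ∫₀ᵗ 2·τ^2 dτ = 2t^3/3.)

Final answer: 4/s^4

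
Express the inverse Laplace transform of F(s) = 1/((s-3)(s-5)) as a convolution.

1/((s-3)(s-5)) = (1/(s-3))·(1/(s-5)) = L{e^(3t)}·L{e^(5t)}. So f(t) = e^(3t)*e^(5t) = ∫₀ᵗ e^(3τ)·e^(5(t-τ)) dτ

Final answer: ∫₀ᵗ e^(3τ)·e^(5(t-τ)) dτ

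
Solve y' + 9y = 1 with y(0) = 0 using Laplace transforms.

sY + 9Y = 1/s. Y = 1/(s(s+9)). Partial fractions: Y = 1/9/s - 1/9/(s+9)

Final answer: y(t) = 1/9(1 - e^(-9t))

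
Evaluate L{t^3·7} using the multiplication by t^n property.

L{7} = 7/s. d^1/ds^1[1/s] = -1/s². d^2/ds^2[1/s] = 2/s^3. d^3/ds^3[1/s] = -6/s^4. So L{t^3} = (-1)^{3}·-6/s^4 = 6/s^4. Then L{t^3·7} = 7·6/s^4 = 42/s^4

Final answer: 42/s^4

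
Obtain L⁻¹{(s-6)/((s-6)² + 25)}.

Using frequency shift: L⁻¹{(s-a)/((s-a)² + b²)} = e^(at)cos(bt). Here a=6, b=5

Final answer: e^(6t)·cos(5t)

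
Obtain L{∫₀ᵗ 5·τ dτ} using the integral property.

L{∫₀ᵗ f(τ)dτ} = F(s)/s with f(t) = 5t. F(s) = 5/s^2, so L{∫₀ᵗ 5·τ dτ} = (5/s^2)/s = 5/s^3. (Check: ∫₀ᵗ 5·τ dτ = 5t^2/2.)

Final answer: 5/s^3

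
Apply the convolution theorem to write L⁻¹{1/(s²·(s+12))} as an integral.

1/(s²·(s+12)) = (1/s^2)·(1/(s+12)) = L{t}·L{e^(-12t)}. So f(t) = t*e^(-12t) = ∫₀ᵗ τ·e^(-12(t-τ)) dτ

Final answer: ∫₀ᵗ τ·e^(-12(t-τ)) dτ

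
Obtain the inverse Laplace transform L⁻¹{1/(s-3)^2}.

L⁻¹{n!/(s-a)^(n+1)} = t^n·e^(at), so L⁻¹{1/(s-3)^2} = t·e^(3t)

Final answer: t·e^(3t)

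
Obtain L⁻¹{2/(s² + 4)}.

This is the form c·a/(s² + a²) with a = 2. L⁻¹ = sin(2t)

Final answer: sin(2t)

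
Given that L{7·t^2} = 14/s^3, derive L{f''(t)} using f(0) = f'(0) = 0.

L{f''(t)} = s²F(s) - sf(0) - f'(0) = s²·14/s^3 - 0 - 0 = 14/s

Final answer: 14/s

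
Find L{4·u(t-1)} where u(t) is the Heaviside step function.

L{u(t-a)} = e^(-as)/s. Here a=1, so L{u(t-1)} = e^(-s)/s, and L{4·u(t-1)} = 4·e^(-s)/s

Final answer: 4·e^(-s)/s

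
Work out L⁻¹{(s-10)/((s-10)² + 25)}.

Using frequency shift: L⁻¹{(s-a)/((s-a)² + b²)} = e^(at)cos(bt). Here a=10, b=5

Final answer: e^(10t)·cos(5t)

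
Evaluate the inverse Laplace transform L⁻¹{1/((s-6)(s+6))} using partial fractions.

Decompose: A/(s-6) + B/(s+6). A = 1/12, B = -1/12. f(t) = (e^(6t) - e^(-6t))/12

Final answer: (e^(6t) - e^(-6t))/12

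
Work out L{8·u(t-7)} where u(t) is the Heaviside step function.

L{u(t-a)} = e^(-as)/s. Here a=7, so L{u(t-7)} = e^(-7s)/s, and L{8·u(t-7)} = 8·e^(-7s)/s

Final answer: 8·e^(-7s)/s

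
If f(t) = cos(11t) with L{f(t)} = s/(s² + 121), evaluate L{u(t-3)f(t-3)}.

Time shift theorem: L{u(t-a)f(t-a)} = e^(-as)F(s). Here a=3, F(s) = s/(s² + 121), so L{u(t-3)f(t-3)} = e^(-3s)·s/(s² + 121)

Final answer: e^(-3s)·s/(s² + 121)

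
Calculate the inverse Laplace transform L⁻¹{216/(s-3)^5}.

L⁻¹{n!/(s-a)^(n+1)} = t^n·e^(at) with n=4, a=3. So L⁻¹{24/(s-3)^5} = t^4·e^(3t), and L⁻¹{216/(s-3)^5} = (216/24)·t^4·e^(3t) = 9·t^4·e^(3t)

Final answer: 9·t^4·e^(3t)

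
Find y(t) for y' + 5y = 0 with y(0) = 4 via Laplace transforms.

L{y'} + 5L{y} = 0. sY - 4 + 5Y = 0. Y(s+5) = 4. Y = 4/(s+5)

Final answer: y(t) = 4e^(-5t)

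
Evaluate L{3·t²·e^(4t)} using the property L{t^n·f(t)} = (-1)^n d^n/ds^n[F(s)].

L{e^(4t)} = 1/(s-4). d/ds[1/(s-4)] = -1/(s-4)². d²/ds²[1/(s-4)] = 2/(s-4)³. So L{t²·e^(4t)} = (-1)² · 2/(s-4)³ = 2/(s-4)³. Then L{3·t²·e^(4t)} = 3·2/(s-4)³ = 6/(s-4)³

Final answer: 6/(s-4)³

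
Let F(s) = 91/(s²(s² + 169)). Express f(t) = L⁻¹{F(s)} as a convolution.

91/(s²(s² + 169)) = (1/s²)·(91/(s² + 169)) = L{t}·L{7·sin(13t)}. So f(t) = t*(7·sin(13t)) = ∫₀ᵗ 7τ·sin(13(t-τ)) dτ

Final answer: ∫₀ᵗ 7τ·sin(13(t-τ)) dτ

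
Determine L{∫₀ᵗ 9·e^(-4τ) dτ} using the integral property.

L{∫₀ᵗ f(τ)dτ} = F(s)/s with F(s) = 9/(s+4), so L{∫₀ᵗ 9·e^(-4τ) dτ} = 9/(s(s+4))

Final answer: 9/(s(s+4))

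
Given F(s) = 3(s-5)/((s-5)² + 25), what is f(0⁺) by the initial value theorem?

f(0⁺) = lim_{s→∞} sF(s) = lim_{s→∞} 3s(s-5)/((s-5)² + 25) = 3

Final answer: 3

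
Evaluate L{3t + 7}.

L{3t + 7} = 3·L{t} + 7·L{1} = 3/s² + 7/s

Final answer: 3/s² + 7/s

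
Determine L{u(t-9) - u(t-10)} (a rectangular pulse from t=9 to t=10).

L{u(t-a)} = e^(-as)/s. L{u(t-9) - u(t-10)} = (e^(-9s) - e^(-10s))/s

Final answer: (e^(-9s) - e^(-10s))/s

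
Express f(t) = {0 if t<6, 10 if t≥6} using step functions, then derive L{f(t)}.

f(t) = 10·u(t-6). L{u(t-6)} = e^(-6s)/s, so L{f(t)} = 10·e^(-6s)/s

Final answer: 10·e^(-6s)/s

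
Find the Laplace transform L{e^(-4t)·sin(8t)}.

L{e^(at)·sin(ωt)} = ω/((s-a)² + ω²), so L{e^(-4t)·sin(8t)} = 8/((s+4)² + 64)

Final answer: 8/((s+4)² + 64)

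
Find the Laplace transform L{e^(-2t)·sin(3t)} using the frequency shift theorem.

Frequency shift: L{e^(at)f(t)} = F(s-a). L{e^(-2t)·sin(3t)} = 3/((s+2)² + 9)

Final answer: 3/((s+2)² + 9)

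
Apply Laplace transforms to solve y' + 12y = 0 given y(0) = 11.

L{y'} + 12L{y} = 0. sY - 11 + 12Y = 0. Y(s+12) = 11. Y = 11/(s+12)

Final answer: y(t) = 11e^(-12t)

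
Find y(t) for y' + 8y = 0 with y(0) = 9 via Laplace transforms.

L{y'} + 8L{y} = 0. sY - 9 + 8Y = 0. Y(s+8) = 9. Y = 9/(s+8)

Final answer: y(t) = 9e^(-8t)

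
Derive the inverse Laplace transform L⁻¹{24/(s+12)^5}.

L⁻¹{n!/(s-a)^(n+1)} = t^n·e^(at), so L⁻¹{24/(s+12)^5} = t^4·e^(-12t)

Final answer: t^4·e^(-12t)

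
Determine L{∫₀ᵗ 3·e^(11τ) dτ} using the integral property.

L{∫₀ᵗ f(τ)dτ} = F(s)/s with F(s) = 3/(s-11), so L{∫₀ᵗ 3·e^(11τ) dτ} = 3/(s(s-11))

Final answer: 3/(s(s-11))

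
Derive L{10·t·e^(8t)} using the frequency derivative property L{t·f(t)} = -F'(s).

L{e^(8t)} = 1/(s-8). By frequency derivative: L{t·e^(8t)} = -d/ds[1/(s-8)] = -(-1)/(s-8)² = 1/(s-8)². Then L{10·t·e^(8t)} = 10·1/(s-8)² = 10/(s-8)²

Final answer: 10/(s-8)²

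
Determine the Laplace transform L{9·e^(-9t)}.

L{e^(at)} = 1/(s-a), so L{e^(-9t)} = 1/(s+9). Then L{9·e^(-9t)} = 9/(s+9)

Final answer: 9/(s+9)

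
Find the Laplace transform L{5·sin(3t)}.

L{sin(ωt)} = ω/(s² + ω²), so L{sin(3t)} = 3/(s² + 9). Then L{5·sin(3t)} = 5·3/(s² + 9) = 15/(s² + 9)

Final answer: 15/(s² + 9)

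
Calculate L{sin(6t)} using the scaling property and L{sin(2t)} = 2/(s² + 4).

Using L{f(at)} = (1/a)F(s/a) with a=3: L{sin(6t)} = (1/3) · 2/((s/3)² + 4) = (1/3) · 2·9/(s² + 36) = 6/(s² + 36)

Final answer: 6/(s² + 36)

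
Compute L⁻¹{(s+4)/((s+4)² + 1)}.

Using frequency shift: L⁻¹{(s-a)/((s-a)² + b²)} = e^(at)cos(bt). Here a=-4, b=1

Final answer: e^(-4t)·cos(t)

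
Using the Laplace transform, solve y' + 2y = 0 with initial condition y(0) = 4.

L{y'} + 2L{y} = 0. sY - 4 + 2Y = 0. Y(s+2) = 4. Y = 4/(s+2)

Final answer: y(t) = 4e^(-2t)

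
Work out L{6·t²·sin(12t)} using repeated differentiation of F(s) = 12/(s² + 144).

F(s) = 12/(s² + 144). F'(s) = -24s/(s² + 144)². F''(s) = -24(144 - 3s²)/(s² + 144)³ = (72s² - 3456)/(s² + 144)³. So L{t²·sin(12t)} = (-1)² F''(s) = (72s² - 3456)/(s² + 144)³. Then L{6·t²·sin(12t)} = 6·(72s² - 3456)/(s² + 144)³ = (432s² - 20736)/(s² + 144)³

Final answer: (432s² - 20736)/(s² + 144)³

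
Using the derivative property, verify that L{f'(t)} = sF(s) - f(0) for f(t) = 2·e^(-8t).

f'(t) = -16e^(-8t). Direct: L{f'(t)} = -16/(s+8). Property: s·2/(s+8) - 2 = (2s - 2(s+8))/(s+8) = -16/(s+8). ✓

Final answer: -16/(s+8)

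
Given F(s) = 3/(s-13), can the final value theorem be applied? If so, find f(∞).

sF(s) = 3s/(s-13) has a pole at s = 13 in the right half-plane. Theorem does NOT apply (unstable system; f(t) = 3·e^(13t) grows without bound).

Final answer: Not applicable (unstable)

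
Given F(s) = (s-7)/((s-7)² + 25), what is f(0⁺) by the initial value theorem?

f(0⁺) = lim_{s→∞} sF(s) = lim_{s→∞} s(s-7)/((s-7)² + 25) = 1

Final answer: 1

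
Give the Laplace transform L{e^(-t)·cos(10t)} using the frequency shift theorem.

Frequency shift: L{e^(at)f(t)} = F(s-a). L{e^(-t)·cos(10t)} = (s+1)/((s+1)² + 100)

Final answer: (s+1)/((s+1)² + 100)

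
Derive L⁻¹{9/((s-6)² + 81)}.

Form: b/((s-a)² + b²) → e^(at)sin(bt). With a=6, b=9

Final answer: e^(6t)·sin(9t)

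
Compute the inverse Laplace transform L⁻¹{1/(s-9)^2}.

L⁻¹{n!/(s-a)^(n+1)} = t^n·e^(at), so L⁻¹{1/(s-9)^2} = t·e^(9t)

Final answer: t·e^(9t)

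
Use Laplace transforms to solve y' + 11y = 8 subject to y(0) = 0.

sY + 11Y = 8/s. Y = 8/(s(s+11)). Partial fractions: Y = 8/11/s - 8/11/(s+11)

Final answer: y(t) = 8/11(1 - e^(-11t))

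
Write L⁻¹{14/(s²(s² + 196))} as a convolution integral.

14/(s²(s² + 196)) = (1/s²)·(14/(s² + 196)) = L{t}·L{sin(14t)}. So f(t) = t*(sin(14t)) = ∫₀ᵗ τ·sin(14(t-τ)) dτ

Final answer: ∫₀ᵗ τ·sin(14(t-τ)) dτ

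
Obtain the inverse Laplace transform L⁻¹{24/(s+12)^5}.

L⁻¹{n!/(s-a)^(n+1)} = t^n·e^(at), so L⁻¹{24/(s+12)^5} = t^4·e^(-12t)

Final answer: t^4·e^(-12t)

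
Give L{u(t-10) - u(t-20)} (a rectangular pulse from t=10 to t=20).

L{u(t-a)} = e^(-as)/s. L{u(t-10) - u(t-20)} = (e^(-10s) - e^(-20s))/s

Final answer: (e^(-10s) - e^(-20s))/s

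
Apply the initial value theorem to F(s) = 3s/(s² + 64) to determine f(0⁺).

f(0⁺) = lim_{s→∞} s·3s/(s² + 64) = lim_{s→∞} 3s²/(s² + 64) = 3

Final answer: 3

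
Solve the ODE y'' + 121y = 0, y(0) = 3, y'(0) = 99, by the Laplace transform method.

L{y''} + 121L{y} = 0. s²Y - 3s - 99 + 121Y = 0. Y(s² + 121) = 3s + 99. Y = (3s + 99)/(s² + 121). Inverting: y(t) = 3cos(11t) + 9sin(11t)

Final answer: y(t) = 3cos(11t) + 9sin(11t)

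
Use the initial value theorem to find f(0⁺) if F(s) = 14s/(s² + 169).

f(0⁺) = lim_{s→∞} s·14s/(s² + 169) = lim_{s→∞} 14s²/(s² + 169) = 14

Final answer: 14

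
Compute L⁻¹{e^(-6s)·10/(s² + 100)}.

L⁻¹{10/(s² + 100)} = sin(10t). By the time shift theorem, L⁻¹{e^(-as)F(s)} = u(t-a)f(t-a) with a=6, so L⁻¹{e^(-6s)·10/(s² + 100)} = u(t-6)·sin(10(t-6))

Final answer: u(t-6)·sin(10(t-6))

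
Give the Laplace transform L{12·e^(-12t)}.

L{e^(at)} = 1/(s-a), so L{e^(-12t)} = 1/(s+12). Then L{12·e^(-12t)} = 12/(s+12)

Final answer: 12/(s+12)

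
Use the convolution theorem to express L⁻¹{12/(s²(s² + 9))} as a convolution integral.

12/(s²(s² + 9)) = (1/s²)·(12/(s² + 9)) = L{t}·L{4·sin(3t)}. So f(t) = t*(4·sin(3t)) = ∫₀ᵗ 4τ·sin(3(t-τ)) dτ

Final answer: ∫₀ᵗ 4τ·sin(3(t-τ)) dτ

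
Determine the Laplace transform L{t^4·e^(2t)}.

L{t^n·e^(at)} = n!/(s-a)^(n+1), so L{t^4·e^(2t)} = 24/(s-2)^5

Final answer: 24/(s-2)^5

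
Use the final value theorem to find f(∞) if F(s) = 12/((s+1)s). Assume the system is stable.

f(∞) = lim_{s→0} sF(s) = lim_{s→0} 12/(s+1) = 12

Final answer: 12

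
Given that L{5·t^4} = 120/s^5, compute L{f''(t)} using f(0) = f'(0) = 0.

L{f''(t)} = s²F(s) - sf(0) - f'(0) = s²·120/s^5 - 0 - 0 = 120/s^3

Final answer: 120/s^3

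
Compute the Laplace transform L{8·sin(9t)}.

L{sin(ωt)} = ω/(s² + ω²), so L{sin(9t)} = 9/(s² + 81). Then L{8·sin(9t)} = 8·9/(s² + 81) = 72/(s² + 81)

Final answer: 72/(s² + 81)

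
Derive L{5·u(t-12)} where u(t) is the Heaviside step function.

L{u(t-a)} = e^(-as)/s. Here a=12, so L{u(t-12)} = e^(-12s)/s, and L{5·u(t-12)} = 5·e^(-12s)/s

Final answer: 5·e^(-12s)/s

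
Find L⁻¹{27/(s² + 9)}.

This is the form c·a/(s² + a²) with a = 3, c = 9. L⁻¹ = 9·sin(3t)

Final answer: 9·sin(3t)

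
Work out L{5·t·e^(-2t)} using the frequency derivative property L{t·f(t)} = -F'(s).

L{e^(-2t)} = 1/(s+2). By frequency derivative: L{t·e^(-2t)} = -d/ds[1/(s+2)] = -(-1)/(s+2)² = 1/(s+2)². Then L{5·t·e^(-2t)} = 5·1/(s+2)² = 5/(s+2)²

Final answer: 5/(s+2)²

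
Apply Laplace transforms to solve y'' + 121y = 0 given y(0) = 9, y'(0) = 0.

L{y''} + 121L{y} = 0. s²Y - 9s - 0 + 121Y = 0. Y(s² + 121) = 9s. Y = (9s)/(s² + 121). Inverting: y(t) = 9cos(11t)

Final answer: y(t) = 9cos(11t)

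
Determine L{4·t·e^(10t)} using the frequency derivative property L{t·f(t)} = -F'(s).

L{e^(10t)} = 1/(s-10). By frequency derivative: L{t·e^(10t)} = -d/ds[1/(s-10)] = -(-1)/(s-10)² = 1/(s-10)². Then L{4·t·e^(10t)} = 4·1/(s-10)² = 4/(s-10)²

Final answer: 4/(s-10)²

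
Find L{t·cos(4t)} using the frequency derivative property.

L{cos(4t)} = s/(s² + 16). Derivative: d/ds[s/(s² + 16)] = [(s² + 16) - s·2s]/(s² + 16)² = (16 - s²)/(s² + 16)². So L{t·cos(4t)} = -F'(s) = (s² - 16)/(s² + 16)²

Final answer: (s² - 16)/(s² + 16)²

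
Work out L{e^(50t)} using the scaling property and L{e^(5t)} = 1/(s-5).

Using L{f(at)} = (1/a)F(s/a) with a=10 and f(t) = e^(5t): L{e^(50t)} = (1/10) · 1/((s/10)-5) = (1/10) · 10/(s-50) = 1/(s-50)

Final answer: 1/(s-50)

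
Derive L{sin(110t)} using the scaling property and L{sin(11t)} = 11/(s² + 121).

Using L{f(at)} = (1/a)F(s/a) with a=10: L{sin(110t)} = (1/10) · 11/((s/10)² + 121) = (1/10) · 11·100/(s² + 12100) = 110/(s² + 12100)

Final answer: 110/(s² + 12100)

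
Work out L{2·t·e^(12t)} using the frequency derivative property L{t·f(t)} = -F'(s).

L{e^(12t)} = 1/(s-12). By frequency derivative: L{t·e^(12t)} = -d/ds[1/(s-12)] = -(-1)/(s-12)² = 1/(s-12)². Then L{2·t·e^(12t)} = 2·1/(s-12)² = 2/(s-12)²

Final answer: 2/(s-12)²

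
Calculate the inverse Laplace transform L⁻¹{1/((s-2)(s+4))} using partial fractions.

Decompose: A/(s-2) + B/(s+4). A = 1/6, B = -1/6. f(t) = (e^(2t) - e^(-4t))/6

Final answer: (e^(2t) - e^(-4t))/6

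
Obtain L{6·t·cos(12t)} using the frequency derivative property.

L{cos(12t)} = s/(s² + 144). Derivative: d/ds[s/(s² + 144)] = [(s² + 144) - s·2s]/(s² + 144)² = (144 - s²)/(s² + 144)². So L{t·cos(12t)} = -F'(s) = (s² - 144)/(s² + 144)². Then L{6·t·cos(12t)} = 6·(s² - 144)/(s² + 144)²

Final answer: 6·(s² - 144)/(s² + 144)²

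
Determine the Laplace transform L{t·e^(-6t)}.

L{t^n·e^(at)} = n!/(s-a)^(n+1), so L{t·e^(-6t)} = 1/(s+6)^2

Final answer: 1/(s+6)^2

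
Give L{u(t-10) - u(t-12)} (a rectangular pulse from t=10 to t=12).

L{u(t-a)} = e^(-as)/s. L{u(t-10) - u(t-12)} = (e^(-10s) - e^(-12s))/s

Final answer: (e^(-10s) - e^(-12s))/s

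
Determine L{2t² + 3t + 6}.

L{2t² + 3t + 6} = 2·2/s³ + 3/s² + 6/s = 4/s³ + 3/s² + 6/s

Final answer: 4/s³ + 3/s² + 6/s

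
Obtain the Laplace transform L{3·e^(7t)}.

L{e^(at)} = 1/(s-a), so L{e^(7t)} = 1/(s-7). Then L{3·e^(7t)} = 3/(s-7)

Final answer: 3/(s-7)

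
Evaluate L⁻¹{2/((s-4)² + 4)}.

Form: b/((s-a)² + b²) → e^(at)sin(bt). With a=4, b=2

Final answer: e^(4t)·sin(2t)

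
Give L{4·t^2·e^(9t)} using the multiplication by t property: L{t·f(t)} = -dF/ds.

Using L{t^n·e^(at)} = n!/(s-a)^(n+1), L{t^2·e^(9t)} = 2/(s-9)^3, so L{4·t^2·e^(9t)} = 4·2/(s-9)^3 = 8/(s-9)^3

Final answer: 8/(s-9)^3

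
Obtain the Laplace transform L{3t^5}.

L{3t^5} = 3 · L{t^5} = 3 · 120/s^6 = 360/s^6

Final answer: 360/s^6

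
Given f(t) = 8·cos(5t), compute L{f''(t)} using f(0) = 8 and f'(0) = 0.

F(s) = 8s/(s² + 25). L{f''(t)} = s²F(s) - sf(0) - f'(0) = 8s³/(s² + 25) - 8s = (8s³ - 8s(s² + 25))/(s² + 25) = -200s/(s² + 25)

Final answer: -200s/(s² + 25)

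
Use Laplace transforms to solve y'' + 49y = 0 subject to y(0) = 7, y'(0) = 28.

L{y''} + 49L{y} = 0. s²Y - 7s - 28 + 49Y = 0. Y(s² + 49) = 7s + 28. Y = (7s + 28)/(s² + 49). Inverting: y(t) = 7cos(7t) + 4sin(7t)

Final answer: y(t) = 7cos(7t) + 4sin(7t)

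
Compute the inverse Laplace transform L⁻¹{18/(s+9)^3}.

L⁻¹{n!/(s-a)^(n+1)} = t^n·e^(at) with n=2, a=-9. So L⁻¹{2/(s+9)^3} = t^2·e^(-9t), and L⁻¹{18/(s+9)^3} = (18/2)·t^2·e^(-9t) = 9·t^2·e^(-9t)

Final answer: 9·t^2·e^(-9t)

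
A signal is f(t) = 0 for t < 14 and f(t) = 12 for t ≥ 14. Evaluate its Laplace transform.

f(t) = 12·u(t-14). L{u(t-14)} = e^(-14s)/s, so L{f(t)} = 12·e^(-14s)/s

Final answer: 12·e^(-14s)/s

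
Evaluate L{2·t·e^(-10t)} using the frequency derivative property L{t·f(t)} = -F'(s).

L{e^(-10t)} = 1/(s+10). By frequency derivative: L{t·e^(-10t)} = -d/ds[1/(s+10)] = -(-1)/(s+10)² = 1/(s+10)². Then L{2·t·e^(-10t)} = 2·1/(s+10)² = 2/(s+10)²

Final answer: 2/(s+10)²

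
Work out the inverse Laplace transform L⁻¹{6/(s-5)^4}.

L⁻¹{n!/(s-a)^(n+1)} = t^n·e^(at), so L⁻¹{6/(s-5)^4} = t^3·e^(5t)

Final answer: t^3·e^(5t)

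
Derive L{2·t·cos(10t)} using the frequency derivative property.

L{cos(10t)} = s/(s² + 100). Derivative: d/ds[s/(s² + 100)] = [(s² + 100) - s·2s]/(s² + 100)² = (100 - s²)/(s² + 100)². So L{t·cos(10t)} = -F'(s) = (s² - 100)/(s² + 100)². Then L{2·t·cos(10t)} = 2·(s² - 100)/(s² + 100)²

Final answer: 2·(s² - 100)/(s² + 100)²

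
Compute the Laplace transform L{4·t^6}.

L{t^n} = n!/s^(n+1), so L{t^6} = 720/s^7. Then L{4·t^6} = 4·720/s^7 = 2880/s^7

Final answer: 2880/s^7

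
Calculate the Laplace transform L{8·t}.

L{t^n} = n!/s^(n+1), so L{t} = 1/s^2. Then L{8·t} = 8·1/s^2 = 8/s^2

Final answer: 8/s^2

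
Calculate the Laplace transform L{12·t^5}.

L{t^n} = n!/s^(n+1), so L{t^5} = 120/s^6. Then L{12·t^5} = 12·120/s^6 = 1440/s^6

Final answer: 1440/s^6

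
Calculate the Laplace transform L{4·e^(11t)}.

L{e^(at)} = 1/(s-a), so L{e^(11t)} = 1/(s-11). Then L{4·e^(11t)} = 4/(s-11)

Final answer: 4/(s-11)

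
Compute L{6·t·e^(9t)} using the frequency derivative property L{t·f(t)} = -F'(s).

L{e^(9t)} = 1/(s-9). By frequency derivative: L{t·e^(9t)} = -d/ds[1/(s-9)] = -(-1)/(s-9)² = 1/(s-9)². Then L{6·t·e^(9t)} = 6·1/(s-9)² = 6/(s-9)²

Final answer: 6/(s-9)²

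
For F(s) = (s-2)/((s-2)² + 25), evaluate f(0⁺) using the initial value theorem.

f(0⁺) = lim_{s→∞} sF(s) = lim_{s→∞} s(s-2)/((s-2)² + 25) = 1

Final answer: 1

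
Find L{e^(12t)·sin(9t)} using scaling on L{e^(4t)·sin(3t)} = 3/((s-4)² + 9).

Scaling with a=3: L{e^(12t)·sin(9t)} = (1/3) · 3/((s/3-4)² + 9). Simplifying: 9/((s-12)² + 81)

Final answer: 9/((s-12)² + 81)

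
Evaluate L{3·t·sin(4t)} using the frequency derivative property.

L{sin(4t)} = 4/(s² + 16). By L{t·f(t)} = -F'(s): -d/ds[4/(s² + 16)] = -(4)·(-2s)/(s² + 16)² = 8s/(s² + 16)². Then L{3·t·sin(4t)} = 3·8s/(s² + 16)² = 24s/(s² + 16)²

Final answer: 24s/(s² + 16)²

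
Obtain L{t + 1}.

L{t + 1} = L{t} + L{1} = 1/s² + 1/s

Final answer: 1/s² + 1/s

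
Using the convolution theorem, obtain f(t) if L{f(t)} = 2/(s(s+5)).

2/(s(s+5)) = (2/s)·(1/(s+5)) = L{2}·L{e^(-5t)}. By convolution, f(t) = 2*e^(-5t) = ∫₀ᵗ 2·e^(-5τ) dτ = 2·(1 - e^(-5t))/5

Final answer: 2·(1 - e^(-5t))/5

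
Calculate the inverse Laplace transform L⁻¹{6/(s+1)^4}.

L⁻¹{n!/(s-a)^(n+1)} = t^n·e^(at), so L⁻¹{6/(s+1)^4} = t^3·e^(-t)

Final answer: t^3·e^(-t)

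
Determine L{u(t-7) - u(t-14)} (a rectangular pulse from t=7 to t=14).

L{u(t-a)} = e^(-as)/s. L{u(t-7) - u(t-14)} = (e^(-7s) - e^(-14s))/s

Final answer: (e^(-7s) - e^(-14s))/s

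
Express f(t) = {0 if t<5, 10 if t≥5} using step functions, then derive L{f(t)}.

f(t) = 10·u(t-5). L{u(t-5)} = e^(-5s)/s, so L{f(t)} = 10·e^(-5s)/s

Final answer: 10·e^(-5s)/s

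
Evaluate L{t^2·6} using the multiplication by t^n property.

L{6} = 6/s. d^1/ds^1[1/s] = -1/s². d^2/ds^2[1/s] = 2/s^3. So L{t^2} = (-1)^{2}·2/s^3 = 2/s^3. Then L{t^2·6} = 6·2/s^3 = 12/s^3

Final answer: 12/s^3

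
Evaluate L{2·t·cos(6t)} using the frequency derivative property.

L{cos(6t)} = s/(s² + 36). Derivative: d/ds[s/(s² + 36)] = [(s² + 36) - s·2s]/(s² + 36)² = (36 - s²)/(s² + 36)². So L{t·cos(6t)} = -F'(s) = (s² - 36)/(s² + 36)². Then L{2·t·cos(6t)} = 2·(s² - 36)/(s² + 36)²

Final answer: 2·(s² - 36)/(s² + 36)²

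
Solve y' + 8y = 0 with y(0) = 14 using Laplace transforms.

L{y'} + 8L{y} = 0. sY - 14 + 8Y = 0. Y(s+8) = 14. Y = 14/(s+8)

Final answer: y(t) = 14e^(-8t)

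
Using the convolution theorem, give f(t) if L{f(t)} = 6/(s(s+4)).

6/(s(s+4)) = (6/s)·(1/(s+4)) = L{6}·L{e^(-4t)}. By convolution, f(t) = 6*e^(-4t) = ∫₀ᵗ 6·e^(-4τ) dτ = 6·(1 - e^(-4t))/4

Final answer: 6·(1 - e^(-4t))/4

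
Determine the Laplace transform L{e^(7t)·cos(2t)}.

L{e^(at)·cos(ωt)} = (s-a)/((s-a)² + ω²), so L{e^(7t)·cos(2t)} = (s-7)/((s-7)² + 4)

Final answer: (s-7)/((s-7)² + 4)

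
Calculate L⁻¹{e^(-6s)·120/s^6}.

L⁻¹{120/s^6} = t^5. By the time shift theorem, L⁻¹{e^(-as)F(s)} = u(t-a)f(t-a) with a=6, so L⁻¹{e^(-6s)·120/s^6} = u(t-6)·(t-6)^5

Final answer: u(t-6)·(t-6)^5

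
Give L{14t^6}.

L{t^n} = n!/s^(n+1). So L{14t^6} = 14·6!/s^7 = 10080/s^7

Final answer: 10080/s^7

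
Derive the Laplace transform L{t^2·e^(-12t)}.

L{t^n·e^(at)} = n!/(s-a)^(n+1), so L{t^2·e^(-12t)} = 2/(s+12)^3

Final answer: 2/(s+12)^3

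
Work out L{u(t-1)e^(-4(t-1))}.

u(t-a)f(t-a) with f(t)=e^(-4t). L{e^(-4t)} = 1/(s+4). By time shift: e^(-s)/(s+4)

Final answer: e^(-s)/(s+4)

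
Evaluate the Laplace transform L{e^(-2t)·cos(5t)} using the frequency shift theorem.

Frequency shift: L{e^(at)f(t)} = F(s-a). L{e^(-2t)·cos(5t)} = (s+2)/((s+2)² + 25)

Final answer: (s+2)/((s+2)² + 25)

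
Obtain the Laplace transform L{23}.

L{23} = 23 · L{1} = 23/s

Final answer: 23/s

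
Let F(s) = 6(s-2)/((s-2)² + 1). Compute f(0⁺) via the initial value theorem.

f(0⁺) = lim_{s→∞} sF(s) = lim_{s→∞} 6s(s-2)/((s-2)² + 1) = 6

Final answer: 6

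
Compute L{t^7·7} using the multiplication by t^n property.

L{7} = 7/s. d^1/ds^1[1/s] = -1/s². d^2/ds^2[1/s] = 2/s^3. d^3/ds^3[1/s] = -6/s^4. d^4/ds^4[1/s] = 24/s^5. d^5/ds^5[1/s] = -120/s^6. d^6/ds^6[1/s] = 720/s^7. d^7/ds^7[1/s] = -5040/s^8. So L{t^7} = (-1)^{7}·-5040/s^8 = 5040/s^8. Then L{t^7·7} = 7·5040/s^8 = 35280/s^8

Final answer: 35280/s^8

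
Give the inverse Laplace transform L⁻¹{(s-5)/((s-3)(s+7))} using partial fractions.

Using partial fractions, f(t) = (-2e^(3t) + 12e^(-7t))/10

Final answer: (-2e^(3t) + 12e^(-7t))/10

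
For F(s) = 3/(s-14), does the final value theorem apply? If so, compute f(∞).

sF(s) = 3s/(s-14) has a pole at s = 14 in the right half-plane. Theorem does NOT apply (unstable system; f(t) = 3·e^(14t) grows without bound).

Final answer: Not applicable (unstable)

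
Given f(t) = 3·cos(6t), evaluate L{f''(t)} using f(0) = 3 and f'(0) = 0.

F(s) = 3s/(s² + 36). L{f''(t)} = s²F(s) - sf(0) - f'(0) = 3s³/(s² + 36) - 3s = (3s³ - 3s(s² + 36))/(s² + 36) = -108s/(s² + 36)

Final answer: -108s/(s² + 36)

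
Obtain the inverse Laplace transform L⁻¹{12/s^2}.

L⁻¹{n!/s^(n+1)} = t^n with n=1. So L⁻¹{1/s^2} = t, and L⁻¹{12/s^2} = (12/1)·t = 12·t

Final answer: 12·t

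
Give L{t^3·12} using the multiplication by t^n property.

L{12} = 12/s. d^1/ds^1[1/s] = -1/s². d^2/ds^2[1/s] = 2/s^3. d^3/ds^3[1/s] = -6/s^4. So L{t^3} = (-1)^{3}·-6/s^4 = 6/s^4. Then L{t^3·12} = 12·6/s^4 = 72/s^4

Final answer: 72/s^4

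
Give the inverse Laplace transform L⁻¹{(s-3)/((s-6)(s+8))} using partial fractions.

Using partial fractions, f(t) = (3e^(6t) + 11e^(-8t))/14

Final answer: (3e^(6t) + 11e^(-8t))/14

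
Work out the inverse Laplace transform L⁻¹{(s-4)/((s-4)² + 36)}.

Using frequency shift, L⁻¹{(s-4)/((s-4)² + 36)} = e^(4t)·cos(6t)

Final answer: e^(4t)·cos(6t)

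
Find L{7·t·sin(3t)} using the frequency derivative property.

L{sin(3t)} = 3/(s² + 9). By L{t·f(t)} = -F'(s): -d/ds[3/(s² + 9)] = -(3)·(-2s)/(s² + 9)² = 6s/(s² + 9)². Then L{7·t·sin(3t)} = 7·6s/(s² + 9)² = 42s/(s² + 9)²

Final answer: 42s/(s² + 9)²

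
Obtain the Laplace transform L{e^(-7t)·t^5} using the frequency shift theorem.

L{e^(at)·t^n} = n!/(s-a)^(n+1), so L{e^(-7t)·t^5} = 120/(s+7)^6

Final answer: 120/(s+7)^6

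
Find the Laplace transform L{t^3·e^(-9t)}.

L{t^n·e^(at)} = n!/(s-a)^(n+1), so L{t^3·e^(-9t)} = 6/(s+9)^4

Final answer: 6/(s+9)^4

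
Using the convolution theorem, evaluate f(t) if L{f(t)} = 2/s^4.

2/s^4 = (2/s)·(1/s^3) = L{2}·L{t^2/2}. By convolution, f(t) = 2*t^2/2 = ∫₀ᵗ 2·τ^2/2 dτ = 2·t^3/6

Final answer: 2·t^3/6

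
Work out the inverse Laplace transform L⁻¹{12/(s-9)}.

L⁻¹{1/(s-a)} = e^(at), so L⁻¹{1/(s-9)} = e^(9t), and L⁻¹{12/(s-9)} = 12·e^(9t)

Final answer: 12·e^(9t)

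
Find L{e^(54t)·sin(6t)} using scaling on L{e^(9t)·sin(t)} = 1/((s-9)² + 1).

Scaling with a=6: L{e^(54t)·sin(6t)} = (1/6) · 1/((s/6-9)² + 1). Simplifying: 6/((s-54)² + 36)

Final answer: 6/((s-54)² + 36)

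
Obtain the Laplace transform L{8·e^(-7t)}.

L{e^(at)} = 1/(s-a), so L{e^(-7t)} = 1/(s+7). Then L{8·e^(-7t)} = 8/(s+7)

Final answer: 8/(s+7)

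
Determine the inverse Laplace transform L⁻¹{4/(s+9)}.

L⁻¹{1/(s-a)} = e^(at), so L⁻¹{1/(s+9)} = e^(-9t), and L⁻¹{4/(s+9)} = 4·e^(-9t)

Final answer: 4·e^(-9t)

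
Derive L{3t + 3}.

L{3t + 3} = 3·L{t} + 3·L{1} = 3/s² + 3/s

Final answer: 3/s² + 3/s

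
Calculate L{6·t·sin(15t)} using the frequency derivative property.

L{sin(15t)} = 15/(s² + 225). By L{t·f(t)} = -F'(s): -d/ds[15/(s² + 225)] = -(15)·(-2s)/(s² + 225)² = 30s/(s² + 225)². Then L{6·t·sin(15t)} = 6·30s/(s² + 225)² = 180s/(s² + 225)²

Final answer: 180s/(s² + 225)²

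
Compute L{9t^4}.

L{t^n} = n!/s^(n+1). So L{9t^4} = 9·4!/s^5 = 216/s^5

Final answer: 216/s^5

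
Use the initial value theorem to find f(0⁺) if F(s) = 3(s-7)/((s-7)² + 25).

f(0⁺) = lim_{s→∞} sF(s) = lim_{s→∞} 3s(s-7)/((s-7)² + 25) = 3

Final answer: 3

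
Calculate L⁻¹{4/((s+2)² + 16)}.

Form: b/((s-a)² + b²) → e^(at)sin(bt). With a=-2, b=4

Final answer: e^(-2t)·sin(4t)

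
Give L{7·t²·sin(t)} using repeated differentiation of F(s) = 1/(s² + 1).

F(s) = 1/(s² + 1). F'(s) = -2s/(s² + 1)². F''(s) = -2(1 - 3s²)/(s² + 1)³ = (6s² - 2)/(s² + 1)³. So L{t²·sin(t)} = (-1)² F''(s) = (6s² - 2)/(s² + 1)³. Then L{7·t²·sin(t)} = 7·(6s² - 2)/(s² + 1)³ = (42s² - 14)/(s² + 1)³

Final answer: (42s² - 14)/(s² + 1)³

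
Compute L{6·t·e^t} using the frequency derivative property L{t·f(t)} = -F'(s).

L{e^t} = 1/(s-1). By frequency derivative: L{t·e^t} = -d/ds[1/(s-1)] = -(-1)/(s-1)² = 1/(s-1)². Then L{6·t·e^t} = 6·1/(s-1)² = 6/(s-1)²

Final answer: 6/(s-1)²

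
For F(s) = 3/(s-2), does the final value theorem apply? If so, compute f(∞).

sF(s) = 3s/(s-2) has a pole at s = 2 in the right half-plane. Theorem does NOT apply (unstable system; f(t) = 3·e^(2t) grows without bound).

Final answer: Not applicable (unstable)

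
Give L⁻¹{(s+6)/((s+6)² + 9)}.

Using frequency shift: L⁻¹{(s-a)/((s-a)² + b²)} = e^(at)cos(bt). Here a=-6, b=3

Final answer: e^(-6t)·cos(3t)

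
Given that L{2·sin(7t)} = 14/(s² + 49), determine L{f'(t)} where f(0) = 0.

L{f'(t)} = s·F(s) - f(0) = s·14/(s² + 49) - 0 = 14s/(s² + 49)

Final answer: 14s/(s² + 49)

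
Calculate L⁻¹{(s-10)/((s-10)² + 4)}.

Using frequency shift: L⁻¹{(s-a)/((s-a)² + b²)} = e^(at)cos(bt). Here a=10, b=2

Final answer: e^(10t)·cos(2t)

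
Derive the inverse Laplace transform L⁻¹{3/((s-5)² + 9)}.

Using frequency shift, L⁻¹{3/((s-5)² + 9)} = e^(5t)·sin(3t)

Final answer: e^(5t)·sin(3t)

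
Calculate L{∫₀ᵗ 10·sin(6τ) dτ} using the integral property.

L{∫₀ᵗ f(τ)dτ} = F(s)/s with F(s) = 60/(s² + 36), so the result is (60/(s² + 36))/s = 60/(s(s² + 36))

Final answer: 60/(s(s² + 36))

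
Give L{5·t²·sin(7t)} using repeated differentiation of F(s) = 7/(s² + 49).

F(s) = 7/(s² + 49). F'(s) = -14s/(s² + 49)². F''(s) = -14(49 - 3s²)/(s² + 49)³ = (42s² - 686)/(s² + 49)³. So L{t²·sin(7t)} = (-1)² F''(s) = (42s² - 686)/(s² + 49)³. Then L{5·t²·sin(7t)} = 5·(42s² - 686)/(s² + 49)³ = (210s² - 3430)/(s² + 49)³

Final answer: (210s² - 3430)/(s² + 49)³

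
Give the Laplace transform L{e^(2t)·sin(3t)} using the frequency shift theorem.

Frequency shift: L{e^(at)f(t)} = F(s-a). L{e^(2t)·sin(3t)} = 3/((s-2)² + 9)

Final answer: 3/((s-2)² + 9)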